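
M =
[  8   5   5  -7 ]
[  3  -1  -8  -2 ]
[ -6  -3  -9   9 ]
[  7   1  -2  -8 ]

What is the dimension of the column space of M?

Row reduce to echelon form.
R2 ← R2 − (3/8)·R1: [0, -23/8, -79/8, 5/8]
R3 ← R3 + (3/4)·R1: [0, 3/4, -21/4, 15/4]
R4 ← R4 − (7/8)·R1: [0, -27/8, -51/8, -15/8]
R3 ← R3 + (6/23)·R2: [0, 0, -180/23, 90/23]
R4 ← R4 − (27/23)·R2: [0, 0, 120/23, -60/23]
R4 ← R4 + (2/3)·R3: [0, 0, 0, 0]
Echelon form has 3 nonzero rows, so rank(M) = 3.
The column space has dimension equal to the rank: 3.

3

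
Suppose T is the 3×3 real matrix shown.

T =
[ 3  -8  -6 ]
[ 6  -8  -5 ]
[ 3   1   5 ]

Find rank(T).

3

Row reduce to echelon form.
R2 ← R2 − (2)·R1: [0, 8, 7]
R3 ← R3 − R1: [0, 9, 11]
R3 ← R3 − (9/8)·R2: [0, 0, 25/8]
Echelon form has 3 nonzero rows, so rank(T) = 3.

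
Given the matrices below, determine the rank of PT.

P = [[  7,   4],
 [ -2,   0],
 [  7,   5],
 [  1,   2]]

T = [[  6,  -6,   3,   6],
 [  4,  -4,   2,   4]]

1

First compute PT:
[[ 58, -58,  29,  58],
 [-12,  12,  -6, -12],
 [ 62, -62,  31,  62],
 [ 14, -14,   7,  14]]
Now row reduce the product.
R2 ← R2 + (6/29)·R1: [0, 0, 0, 0]
R3 ← R3 − (31/29)·R1: [0, 0, 0, 0]
R4 ← R4 − (7/29)·R1: [0, 0, 0, 0]
1 nonzero row, so rank(PT) = 1.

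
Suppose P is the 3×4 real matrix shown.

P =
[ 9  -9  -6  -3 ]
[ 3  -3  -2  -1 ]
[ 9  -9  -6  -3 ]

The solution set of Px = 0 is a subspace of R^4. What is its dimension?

Row reduce to echelon form.
R2 ← R2 − (1/3)·R1: [0, 0, 0, 0]
R3 ← R3 − R1: [0, 0, 0, 0]
1 nonzero row, so rank(P) = 1.
P has 4 columns; by rank–nullity, nullity = 4 − 1 = 3.

3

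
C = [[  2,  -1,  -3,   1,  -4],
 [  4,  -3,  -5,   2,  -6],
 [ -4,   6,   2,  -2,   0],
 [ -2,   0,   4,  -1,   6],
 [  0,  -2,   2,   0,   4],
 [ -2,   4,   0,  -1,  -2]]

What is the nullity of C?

Row reduce to echelon form.
R2 ← R2 − (2)·R1: [0, -1, 1, 0, 2]
R3 ← R3 + (2)·R1: [0, 4, -4, 0, -8]
R4 ← R4 + R1: [0, -1, 1, 0, 2]
R6 ← R6 + R1: [0, 3, -3, 0, -6]
R3 ← R3 + (4)·R2: [0, 0, 0, 0, 0]
R4 ← R4 − R2: [0, 0, 0, 0, 0]
R5 ← R5 − (2)·R2: [0, 0, 0, 0, 0]
R6 ← R6 + (3)·R2: [0, 0, 0, 0, 0]
2 nonzero rows, so rank(C) = 2.
C has 5 columns; by rank–nullity, nullity = 5 − 2 = 3.

3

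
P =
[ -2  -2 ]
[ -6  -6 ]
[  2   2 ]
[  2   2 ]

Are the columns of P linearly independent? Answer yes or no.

no

Row reduce P to echelon form.
R2 ← R2 − (3)·R1: [0, 0]
R3 ← R3 + R1: [0, 0]
R4 ← R4 + R1: [0, 0]
1 pivot among 2 columns.
Only 1 < 2 pivot columns, so the columns are linearly dependent.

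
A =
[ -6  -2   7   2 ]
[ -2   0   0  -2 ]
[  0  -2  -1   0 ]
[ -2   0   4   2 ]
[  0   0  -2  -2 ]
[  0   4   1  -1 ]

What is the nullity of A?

1

Row reduce to echelon form.
R2 ← R2 − (1/3)·R1: [0, 2/3, -7/3, -8/3]
R4 ← R4 − (1/3)·R1: [0, 2/3, 5/3, 4/3]
R3 ← R3 + (3)·R2: [0, 0, -8, -8]
R4 ← R4 − R2: [0, 0, 4, 4]
R6 ← R6 − (6)·R2: [0, 0, 15, 15]
R4 ← R4 + (1/2)·R3: [0, 0, 0, 0]
R5 ← R5 − (1/4)·R3: [0, 0, 0, 0]
R6 ← R6 + (15/8)·R3: [0, 0, 0, 0]
3 nonzero rows, so rank(A) = 3.
A has 4 columns; by rank–nullity, nullity = 4 − 3 = 1.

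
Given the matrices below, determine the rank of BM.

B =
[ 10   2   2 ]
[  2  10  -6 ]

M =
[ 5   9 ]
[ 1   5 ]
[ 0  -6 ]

2

First compute BM:
[[ 52,  88],
 [ 20, 104]]
Now row reduce the product.
R2 ← R2 − (5/13)·R1: [0, 912/13]
2 nonzero rows, so rank(BM) = 2.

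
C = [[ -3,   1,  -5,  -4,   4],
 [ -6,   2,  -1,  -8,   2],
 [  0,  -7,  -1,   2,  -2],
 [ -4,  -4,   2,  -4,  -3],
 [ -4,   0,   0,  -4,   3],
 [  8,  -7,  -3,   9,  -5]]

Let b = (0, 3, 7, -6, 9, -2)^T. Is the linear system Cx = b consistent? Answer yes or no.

no

Row reduce the augmented matrix [C | b].
R2 ← R2 − (2)·R1: [0, 0, 9, 0, -6, 3]
R4 ← R4 − (4/3)·R1: [0, -16/3, 26/3, 4/3, -25/3, -6]
R5 ← R5 − (4/3)·R1: [0, -4/3, 20/3, 4/3, -7/3, 9]
R6 ← R6 + (8/3)·R1: [0, -13/3, -49/3, -5/3, 17/3, -2]
Swap R2 ↔ R3
R4 ← R4 − (16/21)·R2: [0, 0, 66/7, -4/21, -143/21, -34/3]
R5 ← R5 − (4/21)·R2: [0, 0, 48/7, 20/21, -41/21, 23/3]
R6 ← R6 − (13/21)·R2: [0, 0, -110/7, -61/21, 145/21, -19/3]
R4 ← R4 − (22/21)·R3: [0, 0, 0, -4/21, -11/21, -304/21]
R5 ← R5 − (16/21)·R3: [0, 0, 0, 20/21, 55/21, 113/21]
R6 ← R6 + (110/63)·R3: [0, 0, 0, -61/21, -25/7, -23/21]
R5 ← R5 + (5)·R4: [0, 0, 0, 0, 0, -67]
R6 ← R6 − (61/4)·R4: [0, 0, 0, 0, 53/12, 659/3]
Swap R5 ↔ R6
The echelon form has 6 nonzero rows; the last pivot sits in the augmented column, so rank(C) = 5 but rank([C|b]) = 6.
Since the ranks differ, the system is inconsistent.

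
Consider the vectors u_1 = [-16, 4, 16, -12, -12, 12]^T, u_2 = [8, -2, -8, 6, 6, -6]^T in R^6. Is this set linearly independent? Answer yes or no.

no

Form the matrix with these vectors as rows and row reduce.
R2 ← R2 + (1/2)·R1: [0, 0, 0, 0, 0, 0]
1 nonzero row, so the 2 vectors span a space of dimension 1.
Since 1 < 2, the vectors are linearly dependent.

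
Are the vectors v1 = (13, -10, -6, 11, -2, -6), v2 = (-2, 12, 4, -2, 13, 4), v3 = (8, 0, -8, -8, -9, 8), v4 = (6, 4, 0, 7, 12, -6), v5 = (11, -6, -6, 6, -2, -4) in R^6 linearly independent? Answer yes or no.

no

Form the matrix with these vectors as rows and row reduce.
R2 ← R2 + (2/13)·R1: [0, 136/13, 40/13, -4/13, 165/13, 40/13]
R3 ← R3 − (8/13)·R1: [0, 80/13, -56/13, -192/13, -101/13, 152/13]
R4 ← R4 − (6/13)·R1: [0, 112/13, 36/13, 25/13, 168/13, -42/13]
R5 ← R5 − (11/13)·R1: [0, 32/13, -12/13, -43/13, -4/13, 14/13]
R3 ← R3 − (10/17)·R2: [0, 0, -104/17, -248/17, -259/17, 168/17]
R4 ← R4 − (14/17)·R2: [0, 0, 4/17, 37/17, 42/17, -98/17]
R5 ← R5 − (4/17)·R2: [0, 0, -28/17, -55/17, -56/17, 6/17]
R4 ← R4 + (1/26)·R3: [0, 0, 0, 21/13, 49/26, -70/13]
R5 ← R5 − (7/26)·R3: [0, 0, 0, 9/13, 21/26, -30/13]
R5 ← R5 − (3/7)·R4: [0, 0, 0, 0, 0, 0]
4 nonzero rows, so the 5 vectors span a space of dimension 4.
Since 4 < 5, the vectors are linearly dependent.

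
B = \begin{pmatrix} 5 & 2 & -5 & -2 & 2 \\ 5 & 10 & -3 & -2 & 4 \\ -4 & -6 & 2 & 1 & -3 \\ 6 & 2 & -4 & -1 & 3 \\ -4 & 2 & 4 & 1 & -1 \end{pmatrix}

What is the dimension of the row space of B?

3

Row reduce to echelon form.
R2 ← R2 − R1: [0, 8, 2, 0, 2]
R3 ← R3 + (4/5)·R1: [0, -22/5, -2, -3/5, -7/5]
R4 ← R4 − (6/5)·R1: [0, -2/5, 2, 7/5, 3/5]
R5 ← R5 + (4/5)·R1: [0, 18/5, 0, -3/5, 3/5]
R3 ← R3 + (11/20)·R2: [0, 0, -9/10, -3/5, -3/10]
R4 ← R4 + (1/20)·R2: [0, 0, 21/10, 7/5, 7/10]
R5 ← R5 − (9/20)·R2: [0, 0, -9/10, -3/5, -3/10]
R4 ← R4 + (7/3)·R3: [0, 0, 0, 0, 0]
R5 ← R5 − R3: [0, 0, 0, 0, 0]
Echelon form has 3 nonzero rows, so rank(B) = 3.
The row space has dimension equal to the rank: 3.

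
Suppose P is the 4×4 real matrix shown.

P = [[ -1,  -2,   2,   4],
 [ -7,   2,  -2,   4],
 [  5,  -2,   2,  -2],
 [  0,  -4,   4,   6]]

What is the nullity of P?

2

Row reduce to echelon form.
R2 ← R2 − (7)·R1: [0, 16, -16, -24]
R3 ← R3 + (5)·R1: [0, -12, 12, 18]
R3 ← R3 + (3/4)·R2: [0, 0, 0, 0]
R4 ← R4 + (1/4)·R2: [0, 0, 0, 0]
2 nonzero rows, so rank(P) = 2.
P has 4 columns; by rank–nullity, nullity = 4 − 2 = 2.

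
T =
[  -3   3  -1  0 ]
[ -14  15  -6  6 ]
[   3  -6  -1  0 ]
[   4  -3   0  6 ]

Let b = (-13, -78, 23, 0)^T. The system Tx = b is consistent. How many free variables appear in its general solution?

1

Row reduce the augmented matrix [T | b].
R2 ← R2 − (14/3)·R1: [0, 1, -4/3, 6, -52/3]
R3 ← R3 + R1: [0, -3, -2, 0, 10]
R4 ← R4 + (4/3)·R1: [0, 1, -4/3, 6, -52/3]
R3 ← R3 + (3)·R2: [0, 0, -6, 18, -42]
R4 ← R4 − R2: [0, 0, 0, 0, 0]
The echelon form has 3 nonzero rows, and every pivot lies in the first 4 columns, so rank(T) = rank([T|b]) = 3.
The system is consistent.
Free variables = (unknowns) − (rank) = 4 − 3 = 1.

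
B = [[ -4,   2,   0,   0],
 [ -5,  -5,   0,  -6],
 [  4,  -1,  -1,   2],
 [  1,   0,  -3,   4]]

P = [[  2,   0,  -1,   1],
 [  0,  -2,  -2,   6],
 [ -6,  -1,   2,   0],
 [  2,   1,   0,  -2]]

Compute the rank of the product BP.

First compute BP:
[[ -8,  -4,   0,   8],
 [-22,   4,  15, -23],
 [ 18,   5,  -4,  -6],
 [ 28,   7,  -7,  -7]]
Now row reduce the product.
R2 ← R2 − (11/4)·R1: [0, 15, 15, -45]
R3 ← R3 + (9/4)·R1: [0, -4, -4, 12]
R4 ← R4 + (7/2)·R1: [0, -7, -7, 21]
R3 ← R3 + (4/15)·R2: [0, 0, 0, 0]
R4 ← R4 + (7/15)·R2: [0, 0, 0, 0]
2 nonzero rows, so rank(BP) = 2.

2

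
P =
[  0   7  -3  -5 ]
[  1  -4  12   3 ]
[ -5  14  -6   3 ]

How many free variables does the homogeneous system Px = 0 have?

Row reduce to echelon form.
Swap R1 ↔ R2
R3 ← R3 + (5)·R1: [0, -6, 54, 18]
R3 ← R3 + (6/7)·R2: [0, 0, 360/7, 96/7]
3 nonzero rows, so rank(P) = 3.
P has 4 columns; by rank–nullity, nullity = 4 − 3 = 1.

1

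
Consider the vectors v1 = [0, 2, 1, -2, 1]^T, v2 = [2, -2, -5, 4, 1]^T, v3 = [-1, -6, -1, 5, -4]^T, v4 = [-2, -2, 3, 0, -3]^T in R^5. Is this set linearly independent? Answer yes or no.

Form the matrix with these vectors as rows and row reduce.
Swap R1 ↔ R2
R3 ← R3 + (1/2)·R1: [0, -7, -7/2, 7, -7/2]
R4 ← R4 + R1: [0, -4, -2, 4, -2]
R3 ← R3 + (7/2)·R2: [0, 0, 0, 0, 0]
R4 ← R4 + (2)·R2: [0, 0, 0, 0, 0]
2 nonzero rows, so the 4 vectors span a space of dimension 2.
Since 2 < 4, the vectors are linearly dependent.

no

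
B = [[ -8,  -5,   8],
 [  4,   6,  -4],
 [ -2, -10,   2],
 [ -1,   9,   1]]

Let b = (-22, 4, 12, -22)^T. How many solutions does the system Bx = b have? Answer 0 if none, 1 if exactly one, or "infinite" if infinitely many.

Row reduce the augmented matrix [B | b].
R2 ← R2 + (1/2)·R1: [0, 7/2, 0, -7]
R3 ← R3 − (1/4)·R1: [0, -35/4, 0, 35/2]
R4 ← R4 − (1/8)·R1: [0, 77/8, 0, -77/4]
R3 ← R3 + (5/2)·R2: [0, 0, 0, 0]
R4 ← R4 − (11/4)·R2: [0, 0, 0, 0]
The echelon form has 2 nonzero rows, and every pivot lies in the first 3 columns, so rank(B) = rank([B|b]) = 2.
The system is consistent.
rank = 2 < 3 unknowns, so there are infinitely many solutions.

infinite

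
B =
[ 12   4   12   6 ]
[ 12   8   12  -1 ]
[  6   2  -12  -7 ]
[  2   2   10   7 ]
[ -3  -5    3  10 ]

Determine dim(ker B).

0

Row reduce to echelon form.
R2 ← R2 − R1: [0, 4, 0, -7]
R3 ← R3 − (1/2)·R1: [0, 0, -18, -10]
R4 ← R4 − (1/6)·R1: [0, 4/3, 8, 6]
R5 ← R5 + (1/4)·R1: [0, -4, 6, 23/2]
R4 ← R4 − (1/3)·R2: [0, 0, 8, 25/3]
R5 ← R5 + R2: [0, 0, 6, 9/2]
R4 ← R4 + (4/9)·R3: [0, 0, 0, 35/9]
R5 ← R5 + (1/3)·R3: [0, 0, 0, 7/6]
R5 ← R5 − (3/10)·R4: [0, 0, 0, 0]
4 nonzero rows, so rank(B) = 4.
B has 4 columns; by rank–nullity, nullity = 4 − 4 = 0.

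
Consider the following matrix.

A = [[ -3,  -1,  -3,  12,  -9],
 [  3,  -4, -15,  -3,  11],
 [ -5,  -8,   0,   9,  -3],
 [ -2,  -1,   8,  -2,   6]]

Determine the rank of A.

Row reduce to echelon form.
R2 ← R2 + R1: [0, -5, -18, 9, 2]
R3 ← R3 − (5/3)·R1: [0, -19/3, 5, -11, 12]
R4 ← R4 − (2/3)·R1: [0, -1/3, 10, -10, 12]
R3 ← R3 − (19/15)·R2: [0, 0, 139/5, -112/5, 142/15]
R4 ← R4 − (1/15)·R2: [0, 0, 56/5, -53/5, 178/15]
R4 ← R4 − (56/139)·R3: [0, 0, 0, -219/139, 3358/417]
Echelon form has 4 nonzero rows, so rank(A) = 4.

4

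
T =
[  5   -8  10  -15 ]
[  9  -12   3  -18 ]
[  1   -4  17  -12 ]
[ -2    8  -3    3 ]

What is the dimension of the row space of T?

3

Row reduce to echelon form.
R2 ← R2 − (9/5)·R1: [0, 12/5, -15, 9]
R3 ← R3 − (1/5)·R1: [0, -12/5, 15, -9]
R4 ← R4 + (2/5)·R1: [0, 24/5, 1, -3]
R3 ← R3 + R2: [0, 0, 0, 0]
R4 ← R4 − (2)·R2: [0, 0, 31, -21]
Swap R3 ↔ R4
Echelon form has 3 nonzero rows, so rank(T) = 3.
The row space has dimension equal to the rank: 3.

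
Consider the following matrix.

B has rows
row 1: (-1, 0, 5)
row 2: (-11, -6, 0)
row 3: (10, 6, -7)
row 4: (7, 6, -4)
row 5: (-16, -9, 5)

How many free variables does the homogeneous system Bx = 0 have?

Row reduce to echelon form.
R2 ← R2 − (11)·R1: [0, -6, -55]
R3 ← R3 + (10)·R1: [0, 6, 43]
R4 ← R4 + (7)·R1: [0, 6, 31]
R5 ← R5 − (16)·R1: [0, -9, -75]
R3 ← R3 + R2: [0, 0, -12]
R4 ← R4 + R2: [0, 0, -24]
R5 ← R5 − (3/2)·R2: [0, 0, 15/2]
R4 ← R4 − (2)·R3: [0, 0, 0]
R5 ← R5 + (5/8)·R3: [0, 0, 0]
3 nonzero rows, so rank(B) = 3.
B has 3 columns; by rank–nullity, nullity = 3 − 3 = 0.

0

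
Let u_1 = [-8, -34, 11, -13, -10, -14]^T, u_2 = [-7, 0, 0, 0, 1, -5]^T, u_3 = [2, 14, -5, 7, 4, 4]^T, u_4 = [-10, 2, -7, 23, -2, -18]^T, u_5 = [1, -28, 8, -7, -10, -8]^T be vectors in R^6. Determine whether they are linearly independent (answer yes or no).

no

Form the matrix with these vectors as rows and row reduce.
R2 ← R2 − (7/8)·R1: [0, 119/4, -77/8, 91/8, 39/4, 29/4]
R3 ← R3 + (1/4)·R1: [0, 11/2, -9/4, 15/4, 3/2, 1/2]
R4 ← R4 − (5/4)·R1: [0, 89/2, -83/4, 157/4, 21/2, -1/2]
R5 ← R5 + (1/8)·R1: [0, -129/4, 75/8, -69/8, -45/4, -39/4]
R3 ← R3 − (22/119)·R2: [0, 0, -8/17, 28/17, -36/119, -100/119]
R4 ← R4 − (178/119)·R2: [0, 0, -108/17, 378/17, -486/119, -1350/119]
R5 ← R5 + (129/119)·R2: [0, 0, -18/17, 63/17, -81/119, -225/119]
R4 ← R4 − (27/2)·R3: [0, 0, 0, 0, 0, 0]
R5 ← R5 − (9/4)·R3: [0, 0, 0, 0, 0, 0]
3 nonzero rows, so the 5 vectors span a space of dimension 3.
Since 3 < 5, the vectors are linearly dependent.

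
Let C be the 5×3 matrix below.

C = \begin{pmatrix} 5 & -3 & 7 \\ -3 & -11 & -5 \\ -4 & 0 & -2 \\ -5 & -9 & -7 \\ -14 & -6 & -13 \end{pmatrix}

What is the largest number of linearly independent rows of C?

3

Row reduce to echelon form.
R2 ← R2 + (3/5)·R1: [0, -64/5, -4/5]
R3 ← R3 + (4/5)·R1: [0, -12/5, 18/5]
R4 ← R4 + R1: [0, -12, 0]
R5 ← R5 + (14/5)·R1: [0, -72/5, 33/5]
R3 ← R3 − (3/16)·R2: [0, 0, 15/4]
R4 ← R4 − (15/16)·R2: [0, 0, 3/4]
R5 ← R5 − (9/8)·R2: [0, 0, 15/2]
R4 ← R4 − (1/5)·R3: [0, 0, 0]
R5 ← R5 − (2)·R3: [0, 0, 0]
Echelon form has 3 nonzero rows, so rank(C) = 3.
The rank gives the maximum number of linearly independent rows: 3.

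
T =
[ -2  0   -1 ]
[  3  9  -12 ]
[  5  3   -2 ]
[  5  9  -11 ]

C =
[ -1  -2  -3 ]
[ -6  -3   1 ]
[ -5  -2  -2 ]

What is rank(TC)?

First compute TC:
[[  7,   6,   8],
 [  3,  -9,  24],
 [-13, -15,  -8],
 [ -4, -15,  16]]
Now row reduce the product.
R2 ← R2 − (3/7)·R1: [0, -81/7, 144/7]
R3 ← R3 + (13/7)·R1: [0, -27/7, 48/7]
R4 ← R4 + (4/7)·R1: [0, -81/7, 144/7]
R3 ← R3 − (1/3)·R2: [0, 0, 0]
R4 ← R4 − R2: [0, 0, 0]
2 nonzero rows, so rank(TC) = 2.

2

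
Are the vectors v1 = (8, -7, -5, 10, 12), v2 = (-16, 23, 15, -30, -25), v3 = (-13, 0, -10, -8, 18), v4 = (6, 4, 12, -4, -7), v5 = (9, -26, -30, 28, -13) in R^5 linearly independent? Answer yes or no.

yes

Form the matrix with these vectors as rows and row reduce.
R2 ← R2 + (2)·R1: [0, 9, 5, -10, -1]
R3 ← R3 + (13/8)·R1: [0, -91/8, -145/8, 33/4, 75/2]
R4 ← R4 − (3/4)·R1: [0, 37/4, 63/4, -23/2, -16]
R5 ← R5 − (9/8)·R1: [0, -145/8, -195/8, 67/4, -53/2]
R3 ← R3 + (91/72)·R2: [0, 0, -425/36, -79/18, 2609/72]
R4 ← R4 − (37/36)·R2: [0, 0, 191/18, -11/9, -539/36]
R5 ← R5 + (145/72)·R2: [0, 0, -515/36, -61/18, -2053/72]
R4 ← R4 + (382/425)·R3: [0, 0, 0, -2196/425, 7479/425]
R5 ← R5 − (103/85)·R3: [0, 0, 0, 164/85, -6156/85]
R5 ← R5 + (205/549)·R4: [0, 0, 0, 0, -4017/61]
5 nonzero rows, so the 5 vectors span a space of dimension 5.
Since 5 = 5, the vectors are linearly independent.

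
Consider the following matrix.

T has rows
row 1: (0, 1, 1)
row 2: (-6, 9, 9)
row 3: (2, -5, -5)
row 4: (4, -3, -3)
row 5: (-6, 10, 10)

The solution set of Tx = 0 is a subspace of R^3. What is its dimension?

1

Row reduce to echelon form.
Swap R1 ↔ R2
R3 ← R3 + (1/3)·R1: [0, -2, -2]
R4 ← R4 + (2/3)·R1: [0, 3, 3]
R5 ← R5 − R1: [0, 1, 1]
R3 ← R3 + (2)·R2: [0, 0, 0]
R4 ← R4 − (3)·R2: [0, 0, 0]
R5 ← R5 − R2: [0, 0, 0]
2 nonzero rows, so rank(T) = 2.
T has 3 columns; by rank–nullity, nullity = 3 − 2 = 1.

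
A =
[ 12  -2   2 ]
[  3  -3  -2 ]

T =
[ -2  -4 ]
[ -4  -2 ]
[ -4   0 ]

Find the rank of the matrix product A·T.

2

First compute AT:
[[-24, -44],
 [ 14,  -6]]
Now row reduce the product.
R2 ← R2 + (7/12)·R1: [0, -95/3]
2 nonzero rows, so rank(AT) = 2.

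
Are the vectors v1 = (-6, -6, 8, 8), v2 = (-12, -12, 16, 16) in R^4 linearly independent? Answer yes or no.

no

Form the matrix with these vectors as rows and row reduce.
R2 ← R2 − (2)·R1: [0, 0, 0, 0]
1 nonzero row, so the 2 vectors span a space of dimension 1.
Since 1 < 2, the vectors are linearly dependent.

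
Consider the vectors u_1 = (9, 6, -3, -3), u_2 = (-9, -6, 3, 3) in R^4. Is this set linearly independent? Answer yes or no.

no

Form the matrix with these vectors as rows and row reduce.
R2 ← R2 + R1: [0, 0, 0, 0]
1 nonzero row, so the 2 vectors span a space of dimension 1.
Since 1 < 2, the vectors are linearly dependent.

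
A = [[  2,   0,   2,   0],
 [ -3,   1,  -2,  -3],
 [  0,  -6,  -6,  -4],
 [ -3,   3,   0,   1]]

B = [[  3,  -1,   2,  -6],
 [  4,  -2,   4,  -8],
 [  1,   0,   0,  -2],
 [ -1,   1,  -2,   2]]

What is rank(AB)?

First compute AB:
[[  8,  -2,   4, -16],
 [ -4,  -2,   4,   8],
 [-26,   8, -16,  52],
 [  2,  -2,   4,  -4]]
Now row reduce the product.
R2 ← R2 + (1/2)·R1: [0, -3, 6, 0]
R3 ← R3 + (13/4)·R1: [0, 3/2, -3, 0]
R4 ← R4 − (1/4)·R1: [0, -3/2, 3, 0]
R3 ← R3 + (1/2)·R2: [0, 0, 0, 0]
R4 ← R4 − (1/2)·R2: [0, 0, 0, 0]
2 nonzero rows, so rank(AB) = 2.

2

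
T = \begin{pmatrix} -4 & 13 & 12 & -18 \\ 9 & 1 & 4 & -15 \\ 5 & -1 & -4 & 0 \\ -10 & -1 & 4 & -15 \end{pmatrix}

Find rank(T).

Row reduce to echelon form.
R2 ← R2 + (9/4)·R1: [0, 121/4, 31, -111/2]
R3 ← R3 + (5/4)·R1: [0, 61/4, 11, -45/2]
R4 ← R4 − (5/2)·R1: [0, -67/2, -26, 30]
R3 ← R3 − (61/121)·R2: [0, 0, -560/121, 663/121]
R4 ← R4 + (134/121)·R2: [0, 0, 1008/121, -3807/121]
R4 ← R4 + (9/5)·R3: [0, 0, 0, -108/5]
Echelon form has 4 nonzero rows, so rank(T) = 4.

4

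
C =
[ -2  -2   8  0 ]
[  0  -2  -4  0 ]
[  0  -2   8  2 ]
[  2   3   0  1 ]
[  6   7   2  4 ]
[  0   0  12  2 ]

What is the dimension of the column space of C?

Row reduce to echelon form.
R4 ← R4 + R1: [0, 1, 8, 1]
R5 ← R5 + (3)·R1: [0, 1, 26, 4]
R3 ← R3 − R2: [0, 0, 12, 2]
R4 ← R4 + (1/2)·R2: [0, 0, 6, 1]
R5 ← R5 + (1/2)·R2: [0, 0, 24, 4]
R4 ← R4 − (1/2)·R3: [0, 0, 0, 0]
R5 ← R5 − (2)·R3: [0, 0, 0, 0]
R6 ← R6 − R3: [0, 0, 0, 0]
Echelon form has 3 nonzero rows, so rank(C) = 3.
The column space has dimension equal to the rank: 3.

3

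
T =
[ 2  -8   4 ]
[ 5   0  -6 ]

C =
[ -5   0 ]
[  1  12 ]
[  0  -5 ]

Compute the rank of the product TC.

2

First compute TC:
[[-18, -116],
 [-25,  30]]
Now row reduce the product.
R2 ← R2 − (25/18)·R1: [0, 1720/9]
2 nonzero rows, so rank(TC) = 2.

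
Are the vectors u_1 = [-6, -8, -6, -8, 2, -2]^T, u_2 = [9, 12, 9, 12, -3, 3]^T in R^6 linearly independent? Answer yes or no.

no

Form the matrix with these vectors as rows and row reduce.
R2 ← R2 + (3/2)·R1: [0, 0, 0, 0, 0, 0]
1 nonzero row, so the 2 vectors span a space of dimension 1.
Since 1 < 2, the vectors are linearly dependent.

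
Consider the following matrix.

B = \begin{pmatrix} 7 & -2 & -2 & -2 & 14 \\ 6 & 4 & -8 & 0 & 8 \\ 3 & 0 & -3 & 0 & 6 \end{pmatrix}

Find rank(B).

Row reduce to echelon form.
R2 ← R2 − (6/7)·R1: [0, 40/7, -44/7, 12/7, -4]
R3 ← R3 − (3/7)·R1: [0, 6/7, -15/7, 6/7, 0]
R3 ← R3 − (3/20)·R2: [0, 0, -6/5, 3/5, 3/5]
Echelon form has 3 nonzero rows, so rank(B) = 3.

3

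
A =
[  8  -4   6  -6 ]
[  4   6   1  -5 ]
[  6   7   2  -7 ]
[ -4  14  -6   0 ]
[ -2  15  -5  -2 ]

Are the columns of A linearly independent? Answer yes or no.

Row reduce A to echelon form.
R2 ← R2 − (1/2)·R1: [0, 8, -2, -2]
R3 ← R3 − (3/4)·R1: [0, 10, -5/2, -5/2]
R4 ← R4 + (1/2)·R1: [0, 12, -3, -3]
R5 ← R5 + (1/4)·R1: [0, 14, -7/2, -7/2]
R3 ← R3 − (5/4)·R2: [0, 0, 0, 0]
R4 ← R4 − (3/2)·R2: [0, 0, 0, 0]
R5 ← R5 − (7/4)·R2: [0, 0, 0, 0]
2 pivots among 4 columns.
Only 2 < 4 pivot columns, so the columns are linearly dependent.

no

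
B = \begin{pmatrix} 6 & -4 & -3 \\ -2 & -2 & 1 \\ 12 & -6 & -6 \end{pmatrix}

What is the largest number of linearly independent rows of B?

2

Row reduce to echelon form.
R2 ← R2 + (1/3)·R1: [0, -10/3, 0]
R3 ← R3 − (2)·R1: [0, 2, 0]
R3 ← R3 + (3/5)·R2: [0, 0, 0]
Echelon form has 2 nonzero rows, so rank(B) = 2.
The rank gives the maximum number of linearly independent rows: 2.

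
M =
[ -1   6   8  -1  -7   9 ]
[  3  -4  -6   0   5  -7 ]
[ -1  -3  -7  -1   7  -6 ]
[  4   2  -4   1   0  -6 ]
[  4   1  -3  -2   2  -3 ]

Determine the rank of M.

Row reduce to echelon form.
R2 ← R2 + (3)·R1: [0, 14, 18, -3, -16, 20]
R3 ← R3 − R1: [0, -9, -15, 0, 14, -15]
R4 ← R4 + (4)·R1: [0, 26, 28, -3, -28, 30]
R5 ← R5 + (4)·R1: [0, 25, 29, -6, -26, 33]
R3 ← R3 + (9/14)·R2: [0, 0, -24/7, -27/14, 26/7, -15/7]
R4 ← R4 − (13/7)·R2: [0, 0, -38/7, 18/7, 12/7, -50/7]
R5 ← R5 − (25/14)·R2: [0, 0, -22/7, -9/14, 18/7, -19/7]
R4 ← R4 − (19/12)·R3: [0, 0, 0, 45/8, -25/6, -15/4]
R5 ← R5 − (11/12)·R3: [0, 0, 0, 9/8, -5/6, -3/4]
R5 ← R5 − (1/5)·R4: [0, 0, 0, 0, 0, 0]
Echelon form has 4 nonzero rows, so rank(M) = 4.

4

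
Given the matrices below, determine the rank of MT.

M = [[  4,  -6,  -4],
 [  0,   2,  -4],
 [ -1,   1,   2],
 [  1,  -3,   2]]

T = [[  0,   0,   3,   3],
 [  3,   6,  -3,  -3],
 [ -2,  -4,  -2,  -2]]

2

First compute MT:
[[-10, -20,  38,  38],
 [ 14,  28,   2,   2],
 [ -1,  -2, -10, -10],
 [-13, -26,   8,   8]]
Now row reduce the product.
R2 ← R2 + (7/5)·R1: [0, 0, 276/5, 276/5]
R3 ← R3 − (1/10)·R1: [0, 0, -69/5, -69/5]
R4 ← R4 − (13/10)·R1: [0, 0, -207/5, -207/5]
R3 ← R3 + (1/4)·R2: [0, 0, 0, 0]
R4 ← R4 + (3/4)·R2: [0, 0, 0, 0]
2 nonzero rows, so rank(MT) = 2.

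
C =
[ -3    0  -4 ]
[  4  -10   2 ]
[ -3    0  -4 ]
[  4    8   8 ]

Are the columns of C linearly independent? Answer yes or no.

Row reduce C to echelon form.
R2 ← R2 + (4/3)·R1: [0, -10, -10/3]
R3 ← R3 − R1: [0, 0, 0]
R4 ← R4 + (4/3)·R1: [0, 8, 8/3]
R4 ← R4 + (4/5)·R2: [0, 0, 0]
2 pivots among 3 columns.
Only 2 < 3 pivot columns, so the columns are linearly dependent.

no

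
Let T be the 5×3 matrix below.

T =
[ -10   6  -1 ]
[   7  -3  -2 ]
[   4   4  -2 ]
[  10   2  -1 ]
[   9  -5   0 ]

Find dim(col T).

Row reduce to echelon form.
R2 ← R2 + (7/10)·R1: [0, 6/5, -27/10]
R3 ← R3 + (2/5)·R1: [0, 32/5, -12/5]
R4 ← R4 + R1: [0, 8, -2]
R5 ← R5 + (9/10)·R1: [0, 2/5, -9/10]
R3 ← R3 − (16/3)·R2: [0, 0, 12]
R4 ← R4 − (20/3)·R2: [0, 0, 16]
R5 ← R5 − (1/3)·R2: [0, 0, 0]
R4 ← R4 − (4/3)·R3: [0, 0, 0]
Echelon form has 3 nonzero rows, so rank(T) = 3.
The column space has dimension equal to the rank: 3.

3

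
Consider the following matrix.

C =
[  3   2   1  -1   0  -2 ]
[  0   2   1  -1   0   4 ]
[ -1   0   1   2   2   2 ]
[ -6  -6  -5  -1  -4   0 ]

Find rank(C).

3

Row reduce to echelon form.
R3 ← R3 + (1/3)·R1: [0, 2/3, 4/3, 5/3, 2, 4/3]
R4 ← R4 + (2)·R1: [0, -2, -3, -3, -4, -4]
R3 ← R3 − (1/3)·R2: [0, 0, 1, 2, 2, 0]
R4 ← R4 + R2: [0, 0, -2, -4, -4, 0]
R4 ← R4 + (2)·R3: [0, 0, 0, 0, 0, 0]
Echelon form has 3 nonzero rows, so rank(C) = 3.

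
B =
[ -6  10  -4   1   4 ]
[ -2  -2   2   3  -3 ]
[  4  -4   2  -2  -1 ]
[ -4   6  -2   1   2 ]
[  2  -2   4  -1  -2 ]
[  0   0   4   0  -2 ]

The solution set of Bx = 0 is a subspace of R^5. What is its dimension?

2

Row reduce to echelon form.
R2 ← R2 − (1/3)·R1: [0, -16/3, 10/3, 8/3, -13/3]
R3 ← R3 + (2/3)·R1: [0, 8/3, -2/3, -4/3, 5/3]
R4 ← R4 − (2/3)·R1: [0, -2/3, 2/3, 1/3, -2/3]
R5 ← R5 + (1/3)·R1: [0, 4/3, 8/3, -2/3, -2/3]
R3 ← R3 + (1/2)·R2: [0, 0, 1, 0, -1/2]
R4 ← R4 − (1/8)·R2: [0, 0, 1/4, 0, -1/8]
R5 ← R5 + (1/4)·R2: [0, 0, 7/2, 0, -7/4]
R4 ← R4 − (1/4)·R3: [0, 0, 0, 0, 0]
R5 ← R5 − (7/2)·R3: [0, 0, 0, 0, 0]
R6 ← R6 − (4)·R3: [0, 0, 0, 0, 0]
3 nonzero rows, so rank(B) = 3.
B has 5 columns; by rank–nullity, nullity = 5 − 3 = 2.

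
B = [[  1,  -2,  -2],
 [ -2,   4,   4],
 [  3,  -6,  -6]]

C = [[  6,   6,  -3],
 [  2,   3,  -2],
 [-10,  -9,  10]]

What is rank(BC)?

First compute BC:
[[ 22,  18, -19],
 [-44, -36,  38],
 [ 66,  54, -57]]
Now row reduce the product.
R2 ← R2 + (2)·R1: [0, 0, 0]
R3 ← R3 − (3)·R1: [0, 0, 0]
1 nonzero row, so rank(BC) = 1.

1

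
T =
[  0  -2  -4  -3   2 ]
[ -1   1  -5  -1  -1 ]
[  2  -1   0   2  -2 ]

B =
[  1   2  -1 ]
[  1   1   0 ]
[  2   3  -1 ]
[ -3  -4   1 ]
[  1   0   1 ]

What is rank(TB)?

2

First compute TB:
[[  1,  -2,   3],
 [ -8, -12,   4],
 [ -7,  -5,  -2]]
Now row reduce the product.
R2 ← R2 + (8)·R1: [0, -28, 28]
R3 ← R3 + (7)·R1: [0, -19, 19]
R3 ← R3 − (19/28)·R2: [0, 0, 0]
2 nonzero rows, so rank(TB) = 2.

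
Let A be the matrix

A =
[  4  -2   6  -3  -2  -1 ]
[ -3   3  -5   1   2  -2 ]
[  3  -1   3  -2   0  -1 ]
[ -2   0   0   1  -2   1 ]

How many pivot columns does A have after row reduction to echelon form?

3

Row reduce to echelon form.
R2 ← R2 + (3/4)·R1: [0, 3/2, -1/2, -5/4, 1/2, -11/4]
R3 ← R3 − (3/4)·R1: [0, 1/2, -3/2, 1/4, 3/2, -1/4]
R4 ← R4 + (1/2)·R1: [0, -1, 3, -1/2, -3, 1/2]
R3 ← R3 − (1/3)·R2: [0, 0, -4/3, 2/3, 4/3, 2/3]
R4 ← R4 + (2/3)·R2: [0, 0, 8/3, -4/3, -8/3, -4/3]
R4 ← R4 + (2)·R3: [0, 0, 0, 0, 0, 0]
Echelon form has 3 nonzero rows, so rank(A) = 3.
Each nonzero row contributes one pivot column: 3 pivot columns.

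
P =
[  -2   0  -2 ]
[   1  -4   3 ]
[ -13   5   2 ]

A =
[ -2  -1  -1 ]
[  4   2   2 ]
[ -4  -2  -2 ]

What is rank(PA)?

1

First compute PA:
[[ 12,   6,   6],
 [-30, -15, -15],
 [ 38,  19,  19]]
Now row reduce the product.
R2 ← R2 + (5/2)·R1: [0, 0, 0]
R3 ← R3 − (19/6)·R1: [0, 0, 0]
1 nonzero row, so rank(PA) = 1.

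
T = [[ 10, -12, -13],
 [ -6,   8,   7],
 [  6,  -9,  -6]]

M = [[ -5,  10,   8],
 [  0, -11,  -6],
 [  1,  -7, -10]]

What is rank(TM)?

First compute TM:
[[-63, 323, 282],
 [ 37, -197, -166],
 [-36, 201, 162]]
Now row reduce the product.
R2 ← R2 + (37/63)·R1: [0, -460/63, -8/21]
R3 ← R3 − (4/7)·R1: [0, 115/7, 6/7]
R3 ← R3 + (9/4)·R2: [0, 0, 0]
2 nonzero rows, so rank(TM) = 2.

2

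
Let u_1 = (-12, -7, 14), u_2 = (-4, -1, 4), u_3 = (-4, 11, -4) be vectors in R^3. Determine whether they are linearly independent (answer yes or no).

yes

Form the matrix with these vectors as rows and row reduce.
R2 ← R2 − (1/3)·R1: [0, 4/3, -2/3]
R3 ← R3 − (1/3)·R1: [0, 40/3, -26/3]
R3 ← R3 − (10)·R2: [0, 0, -2]
3 nonzero rows, so the 3 vectors span a space of dimension 3.
Since 3 = 3, the vectors are linearly independent.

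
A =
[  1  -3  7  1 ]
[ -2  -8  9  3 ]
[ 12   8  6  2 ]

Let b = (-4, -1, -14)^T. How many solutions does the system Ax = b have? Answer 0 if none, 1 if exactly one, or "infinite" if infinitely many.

Row reduce the augmented matrix [A | b].
R2 ← R2 + (2)·R1: [0, -14, 23, 5, -9]
R3 ← R3 − (12)·R1: [0, 44, -78, -10, 34]
R3 ← R3 + (22/7)·R2: [0, 0, -40/7, 40/7, 40/7]
The echelon form has 3 nonzero rows, and every pivot lies in the first 4 columns, so rank(A) = rank([A|b]) = 3.
The system is consistent.
rank = 3 < 4 unknowns, so there are infinitely many solutions.

infinite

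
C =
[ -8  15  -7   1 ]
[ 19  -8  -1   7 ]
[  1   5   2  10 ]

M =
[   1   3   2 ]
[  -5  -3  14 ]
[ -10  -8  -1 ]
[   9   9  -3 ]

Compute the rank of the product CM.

3

First compute CM:
[[ -4,  -4, 198],
 [132, 152, -94],
 [ 46,  62,  40]]
Now row reduce the product.
R2 ← R2 + (33)·R1: [0, 20, 6440]
R3 ← R3 + (23/2)·R1: [0, 16, 2317]
R3 ← R3 − (4/5)·R2: [0, 0, -2835]
3 nonzero rows, so rank(CM) = 3.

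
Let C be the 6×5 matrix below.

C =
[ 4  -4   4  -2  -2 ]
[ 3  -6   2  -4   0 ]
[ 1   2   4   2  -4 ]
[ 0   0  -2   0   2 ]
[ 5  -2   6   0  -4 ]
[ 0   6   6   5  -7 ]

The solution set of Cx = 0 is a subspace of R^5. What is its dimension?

Row reduce to echelon form.
R2 ← R2 − (3/4)·R1: [0, -3, -1, -5/2, 3/2]
R3 ← R3 − (1/4)·R1: [0, 3, 3, 5/2, -7/2]
R5 ← R5 − (5/4)·R1: [0, 3, 1, 5/2, -3/2]
R3 ← R3 + R2: [0, 0, 2, 0, -2]
R5 ← R5 + R2: [0, 0, 0, 0, 0]
R6 ← R6 + (2)·R2: [0, 0, 4, 0, -4]
R4 ← R4 + R3: [0, 0, 0, 0, 0]
R6 ← R6 − (2)·R3: [0, 0, 0, 0, 0]
3 nonzero rows, so rank(C) = 3.
C has 5 columns; by rank–nullity, nullity = 5 − 3 = 2.

2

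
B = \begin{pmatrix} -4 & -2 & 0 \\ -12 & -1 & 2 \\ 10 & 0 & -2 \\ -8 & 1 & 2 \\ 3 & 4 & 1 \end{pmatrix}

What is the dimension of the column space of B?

2

Row reduce to echelon form.
R2 ← R2 − (3)·R1: [0, 5, 2]
R3 ← R3 + (5/2)·R1: [0, -5, -2]
R4 ← R4 − (2)·R1: [0, 5, 2]
R5 ← R5 + (3/4)·R1: [0, 5/2, 1]
R3 ← R3 + R2: [0, 0, 0]
R4 ← R4 − R2: [0, 0, 0]
R5 ← R5 − (1/2)·R2: [0, 0, 0]
Echelon form has 2 nonzero rows, so rank(B) = 2.
The column space has dimension equal to the rank: 2.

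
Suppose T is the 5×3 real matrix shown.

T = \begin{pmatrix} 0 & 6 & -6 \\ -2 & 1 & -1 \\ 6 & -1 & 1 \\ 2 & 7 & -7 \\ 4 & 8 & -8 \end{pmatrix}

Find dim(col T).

Row reduce to echelon form.
Swap R1 ↔ R2
R3 ← R3 + (3)·R1: [0, 2, -2]
R4 ← R4 + R1: [0, 8, -8]
R5 ← R5 + (2)·R1: [0, 10, -10]
R3 ← R3 − (1/3)·R2: [0, 0, 0]
R4 ← R4 − (4/3)·R2: [0, 0, 0]
R5 ← R5 − (5/3)·R2: [0, 0, 0]
Echelon form has 2 nonzero rows, so rank(T) = 2.
The column space has dimension equal to the rank: 2.

2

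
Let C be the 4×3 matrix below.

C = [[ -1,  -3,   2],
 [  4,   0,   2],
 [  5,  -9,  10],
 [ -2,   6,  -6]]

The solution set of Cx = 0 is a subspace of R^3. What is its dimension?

1

Row reduce to echelon form.
R2 ← R2 + (4)·R1: [0, -12, 10]
R3 ← R3 + (5)·R1: [0, -24, 20]
R4 ← R4 − (2)·R1: [0, 12, -10]
R3 ← R3 − (2)·R2: [0, 0, 0]
R4 ← R4 + R2: [0, 0, 0]
2 nonzero rows, so rank(C) = 2.
C has 3 columns; by rank–nullity, nullity = 3 − 2 = 1.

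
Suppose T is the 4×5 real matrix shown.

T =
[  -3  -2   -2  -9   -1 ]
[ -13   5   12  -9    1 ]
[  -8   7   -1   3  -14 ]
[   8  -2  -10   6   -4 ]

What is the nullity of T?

1

Row reduce to echelon form.
R2 ← R2 − (13/3)·R1: [0, 41/3, 62/3, 30, 16/3]
R3 ← R3 − (8/3)·R1: [0, 37/3, 13/3, 27, -34/3]
R4 ← R4 + (8/3)·R1: [0, -22/3, -46/3, -18, -20/3]
R3 ← R3 − (37/41)·R2: [0, 0, -587/41, -3/41, -662/41]
R4 ← R4 + (22/41)·R2: [0, 0, -174/41, -78/41, -156/41]
R4 ← R4 − (174/587)·R3: [0, 0, 0, -1104/587, 576/587]
4 nonzero rows, so rank(T) = 4.
T has 5 columns; by rank–nullity, nullity = 5 − 4 = 1.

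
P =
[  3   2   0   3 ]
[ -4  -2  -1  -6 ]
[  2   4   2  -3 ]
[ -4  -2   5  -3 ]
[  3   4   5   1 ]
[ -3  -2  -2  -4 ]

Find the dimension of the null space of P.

Row reduce to echelon form.
R2 ← R2 + (4/3)·R1: [0, 2/3, -1, -2]
R3 ← R3 − (2/3)·R1: [0, 8/3, 2, -5]
R4 ← R4 + (4/3)·R1: [0, 2/3, 5, 1]
R5 ← R5 − R1: [0, 2, 5, -2]
R6 ← R6 + R1: [0, 0, -2, -1]
R3 ← R3 − (4)·R2: [0, 0, 6, 3]
R4 ← R4 − R2: [0, 0, 6, 3]
R5 ← R5 − (3)·R2: [0, 0, 8, 4]
R4 ← R4 − R3: [0, 0, 0, 0]
R5 ← R5 − (4/3)·R3: [0, 0, 0, 0]
R6 ← R6 + (1/3)·R3: [0, 0, 0, 0]
3 nonzero rows, so rank(P) = 3.
P has 4 columns; by rank–nullity, nullity = 4 − 3 = 1.

1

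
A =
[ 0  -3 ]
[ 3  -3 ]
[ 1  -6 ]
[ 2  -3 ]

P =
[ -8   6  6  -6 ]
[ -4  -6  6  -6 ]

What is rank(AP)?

2

First compute AP:
[[ 12,  18, -18,  18],
 [-12,  36,   0,   0],
 [ 16,  42, -30,  30],
 [ -4,  30,  -6,   6]]
Now row reduce the product.
R2 ← R2 + R1: [0, 54, -18, 18]
R3 ← R3 − (4/3)·R1: [0, 18, -6, 6]
R4 ← R4 + (1/3)·R1: [0, 36, -12, 12]
R3 ← R3 − (1/3)·R2: [0, 0, 0, 0]
R4 ← R4 − (2/3)·R2: [0, 0, 0, 0]
2 nonzero rows, so rank(AP) = 2.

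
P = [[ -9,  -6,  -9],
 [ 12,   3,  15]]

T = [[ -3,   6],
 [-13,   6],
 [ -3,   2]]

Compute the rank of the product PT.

2

First compute PT:
[[132, -108],
 [-120, 120]]
Now row reduce the product.
R2 ← R2 + (10/11)·R1: [0, 240/11]
2 nonzero rows, so rank(PT) = 2.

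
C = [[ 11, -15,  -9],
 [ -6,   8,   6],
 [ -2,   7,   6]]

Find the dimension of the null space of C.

Row reduce to echelon form.
R2 ← R2 + (6/11)·R1: [0, -2/11, 12/11]
R3 ← R3 + (2/11)·R1: [0, 47/11, 48/11]
R3 ← R3 + (47/2)·R2: [0, 0, 30]
3 nonzero rows, so rank(C) = 3.
C has 3 columns; by rank–nullity, nullity = 3 − 3 = 0.

0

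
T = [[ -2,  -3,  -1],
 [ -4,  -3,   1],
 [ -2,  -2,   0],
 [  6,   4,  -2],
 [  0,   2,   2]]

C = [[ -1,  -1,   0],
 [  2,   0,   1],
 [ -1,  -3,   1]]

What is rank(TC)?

2

First compute TC:
[[ -3,   5,  -4],
 [ -3,   1,  -2],
 [ -2,   2,  -2],
 [  4,   0,   2],
 [  2,  -6,   4]]
Now row reduce the product.
R2 ← R2 − R1: [0, -4, 2]
R3 ← R3 − (2/3)·R1: [0, -4/3, 2/3]
R4 ← R4 + (4/3)·R1: [0, 20/3, -10/3]
R5 ← R5 + (2/3)·R1: [0, -8/3, 4/3]
R3 ← R3 − (1/3)·R2: [0, 0, 0]
R4 ← R4 + (5/3)·R2: [0, 0, 0]
R5 ← R5 − (2/3)·R2: [0, 0, 0]
2 nonzero rows, so rank(TC) = 2.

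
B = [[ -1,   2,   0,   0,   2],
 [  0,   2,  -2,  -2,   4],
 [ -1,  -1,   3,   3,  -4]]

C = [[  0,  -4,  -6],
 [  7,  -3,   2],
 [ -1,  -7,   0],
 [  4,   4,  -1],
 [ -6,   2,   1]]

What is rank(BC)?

2

First compute BC:
[[  2,   2,  12],
 [-16,   8,  10],
 [ 26, -10,  -3]]
Now row reduce the product.
R2 ← R2 + (8)·R1: [0, 24, 106]
R3 ← R3 − (13)·R1: [0, -36, -159]
R3 ← R3 + (3/2)·R2: [0, 0, 0]
2 nonzero rows, so rank(BC) = 2.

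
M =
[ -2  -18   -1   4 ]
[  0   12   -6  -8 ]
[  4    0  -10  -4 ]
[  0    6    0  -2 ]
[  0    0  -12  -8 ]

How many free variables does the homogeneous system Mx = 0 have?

1

Row reduce to echelon form.
R3 ← R3 + (2)·R1: [0, -36, -12, 4]
R3 ← R3 + (3)·R2: [0, 0, -30, -20]
R4 ← R4 − (1/2)·R2: [0, 0, 3, 2]
R4 ← R4 + (1/10)·R3: [0, 0, 0, 0]
R5 ← R5 − (2/5)·R3: [0, 0, 0, 0]
3 nonzero rows, so rank(M) = 3.
M has 4 columns; by rank–nullity, nullity = 4 − 3 = 1.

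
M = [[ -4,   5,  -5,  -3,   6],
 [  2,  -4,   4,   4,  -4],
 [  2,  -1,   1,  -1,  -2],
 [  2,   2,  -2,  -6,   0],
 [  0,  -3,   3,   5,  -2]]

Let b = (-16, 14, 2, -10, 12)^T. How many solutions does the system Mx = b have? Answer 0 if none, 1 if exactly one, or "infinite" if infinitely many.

Row reduce the augmented matrix [M | b].
R2 ← R2 + (1/2)·R1: [0, -3/2, 3/2, 5/2, -1, 6]
R3 ← R3 + (1/2)·R1: [0, 3/2, -3/2, -5/2, 1, -6]
R4 ← R4 + (1/2)·R1: [0, 9/2, -9/2, -15/2, 3, -18]
R3 ← R3 + R2: [0, 0, 0, 0, 0, 0]
R4 ← R4 + (3)·R2: [0, 0, 0, 0, 0, 0]
R5 ← R5 − (2)·R2: [0, 0, 0, 0, 0, 0]
The echelon form has 2 nonzero rows, and every pivot lies in the first 5 columns, so rank(M) = rank([M|b]) = 2.
The system is consistent.
rank = 2 < 5 unknowns, so there are infinitely many solutions.

infinite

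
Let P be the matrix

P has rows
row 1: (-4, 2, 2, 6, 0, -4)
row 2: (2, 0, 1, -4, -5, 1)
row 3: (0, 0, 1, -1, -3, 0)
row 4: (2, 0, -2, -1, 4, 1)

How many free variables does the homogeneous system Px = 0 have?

Row reduce to echelon form.
R2 ← R2 + (1/2)·R1: [0, 1, 2, -1, -5, -1]
R4 ← R4 + (1/2)·R1: [0, 1, -1, 2, 4, -1]
R4 ← R4 − R2: [0, 0, -3, 3, 9, 0]
R4 ← R4 + (3)·R3: [0, 0, 0, 0, 0, 0]
3 nonzero rows, so rank(P) = 3.
P has 6 columns; by rank–nullity, nullity = 6 − 3 = 3.

3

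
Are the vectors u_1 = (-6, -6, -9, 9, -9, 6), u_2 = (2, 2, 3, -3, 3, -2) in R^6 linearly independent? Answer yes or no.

Form the matrix with these vectors as rows and row reduce.
R2 ← R2 + (1/3)·R1: [0, 0, 0, 0, 0, 0]
1 nonzero row, so the 2 vectors span a space of dimension 1.
Since 1 < 2, the vectors are linearly dependent.

no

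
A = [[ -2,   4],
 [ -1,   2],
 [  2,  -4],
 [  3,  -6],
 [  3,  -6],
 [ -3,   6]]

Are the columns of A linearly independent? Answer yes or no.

no

Row reduce A to echelon form.
R2 ← R2 − (1/2)·R1: [0, 0]
R3 ← R3 + R1: [0, 0]
R4 ← R4 + (3/2)·R1: [0, 0]
R5 ← R5 + (3/2)·R1: [0, 0]
R6 ← R6 − (3/2)·R1: [0, 0]
1 pivot among 2 columns.
Only 1 < 2 pivot columns, so the columns are linearly dependent.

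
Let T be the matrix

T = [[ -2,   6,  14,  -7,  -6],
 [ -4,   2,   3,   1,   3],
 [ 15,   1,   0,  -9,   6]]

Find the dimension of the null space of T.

Row reduce to echelon form.
R2 ← R2 − (2)·R1: [0, -10, -25, 15, 15]
R3 ← R3 + (15/2)·R1: [0, 46, 105, -123/2, -39]
R3 ← R3 + (23/5)·R2: [0, 0, -10, 15/2, 30]
3 nonzero rows, so rank(T) = 3.
T has 5 columns; by rank–nullity, nullity = 5 − 3 = 2.

2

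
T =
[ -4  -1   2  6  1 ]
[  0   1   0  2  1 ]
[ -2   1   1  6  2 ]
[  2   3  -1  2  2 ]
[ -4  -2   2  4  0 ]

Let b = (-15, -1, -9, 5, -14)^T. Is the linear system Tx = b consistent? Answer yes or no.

yes

Row reduce the augmented matrix [T | b].
R3 ← R3 − (1/2)·R1: [0, 3/2, 0, 3, 3/2, -3/2]
R4 ← R4 + (1/2)·R1: [0, 5/2, 0, 5, 5/2, -5/2]
R5 ← R5 − R1: [0, -1, 0, -2, -1, 1]
R3 ← R3 − (3/2)·R2: [0, 0, 0, 0, 0, 0]
R4 ← R4 − (5/2)·R2: [0, 0, 0, 0, 0, 0]
R5 ← R5 + R2: [0, 0, 0, 0, 0, 0]
The echelon form has 2 nonzero rows, and every pivot lies in the first 5 columns, so rank(T) = rank([T|b]) = 2.
The system is consistent.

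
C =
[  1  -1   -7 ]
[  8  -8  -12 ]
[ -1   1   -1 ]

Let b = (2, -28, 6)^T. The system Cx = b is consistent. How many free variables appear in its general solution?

Row reduce the augmented matrix [C | b].
R2 ← R2 − (8)·R1: [0, 0, 44, -44]
R3 ← R3 + R1: [0, 0, -8, 8]
R3 ← R3 + (2/11)·R2: [0, 0, 0, 0]
The echelon form has 2 nonzero rows, and every pivot lies in the first 3 columns, so rank(C) = rank([C|b]) = 2.
The system is consistent.
Free variables = (unknowns) − (rank) = 3 − 2 = 1.

1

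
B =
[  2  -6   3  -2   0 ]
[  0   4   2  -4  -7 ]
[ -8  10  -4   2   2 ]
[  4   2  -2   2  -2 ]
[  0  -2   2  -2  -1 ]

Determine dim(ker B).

2

Row reduce to echelon form.
R3 ← R3 + (4)·R1: [0, -14, 8, -6, 2]
R4 ← R4 − (2)·R1: [0, 14, -8, 6, -2]
R3 ← R3 + (7/2)·R2: [0, 0, 15, -20, -45/2]
R4 ← R4 − (7/2)·R2: [0, 0, -15, 20, 45/2]
R5 ← R5 + (1/2)·R2: [0, 0, 3, -4, -9/2]
R4 ← R4 + R3: [0, 0, 0, 0, 0]
R5 ← R5 − (1/5)·R3: [0, 0, 0, 0, 0]
3 nonzero rows, so rank(B) = 3.
B has 5 columns; by rank–nullity, nullity = 5 − 3 = 2.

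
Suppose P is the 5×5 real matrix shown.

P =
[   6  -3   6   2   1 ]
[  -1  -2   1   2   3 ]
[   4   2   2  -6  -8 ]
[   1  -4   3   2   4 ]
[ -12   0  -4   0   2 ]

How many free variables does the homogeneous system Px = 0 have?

Row reduce to echelon form.
R2 ← R2 + (1/6)·R1: [0, -5/2, 2, 7/3, 19/6]
R3 ← R3 − (2/3)·R1: [0, 4, -2, -22/3, -26/3]
R4 ← R4 − (1/6)·R1: [0, -7/2, 2, 5/3, 23/6]
R5 ← R5 + (2)·R1: [0, -6, 8, 4, 4]
R3 ← R3 + (8/5)·R2: [0, 0, 6/5, -18/5, -18/5]
R4 ← R4 − (7/5)·R2: [0, 0, -4/5, -8/5, -3/5]
R5 ← R5 − (12/5)·R2: [0, 0, 16/5, -8/5, -18/5]
R4 ← R4 + (2/3)·R3: [0, 0, 0, -4, -3]
R5 ← R5 − (8/3)·R3: [0, 0, 0, 8, 6]
R5 ← R5 + (2)·R4: [0, 0, 0, 0, 0]
4 nonzero rows, so rank(P) = 4.
P has 5 columns; by rank–nullity, nullity = 5 − 4 = 1.

1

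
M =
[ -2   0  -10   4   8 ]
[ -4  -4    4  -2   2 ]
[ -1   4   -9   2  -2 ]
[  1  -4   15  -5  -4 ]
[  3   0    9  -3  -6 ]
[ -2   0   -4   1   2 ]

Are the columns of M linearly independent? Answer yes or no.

no

Row reduce M to echelon form.
R2 ← R2 − (2)·R1: [0, -4, 24, -10, -14]
R3 ← R3 − (1/2)·R1: [0, 4, -4, 0, -6]
R4 ← R4 + (1/2)·R1: [0, -4, 10, -3, 0]
R5 ← R5 + (3/2)·R1: [0, 0, -6, 3, 6]
R6 ← R6 − R1: [0, 0, 6, -3, -6]
R3 ← R3 + R2: [0, 0, 20, -10, -20]
R4 ← R4 − R2: [0, 0, -14, 7, 14]
R4 ← R4 + (7/10)·R3: [0, 0, 0, 0, 0]
R5 ← R5 + (3/10)·R3: [0, 0, 0, 0, 0]
R6 ← R6 − (3/10)·R3: [0, 0, 0, 0, 0]
3 pivots among 5 columns.
Only 3 < 5 pivot columns, so the columns are linearly dependent.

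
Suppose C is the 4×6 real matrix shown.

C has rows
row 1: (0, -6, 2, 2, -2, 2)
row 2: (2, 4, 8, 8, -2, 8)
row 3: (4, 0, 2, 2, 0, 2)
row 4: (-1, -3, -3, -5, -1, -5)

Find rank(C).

4

Row reduce to echelon form.
Swap R1 ↔ R2
R3 ← R3 − (2)·R1: [0, -8, -14, -14, 4, -14]
R4 ← R4 + (1/2)·R1: [0, -1, 1, -1, -2, -1]
R3 ← R3 − (4/3)·R2: [0, 0, -50/3, -50/3, 20/3, -50/3]
R4 ← R4 − (1/6)·R2: [0, 0, 2/3, -4/3, -5/3, -4/3]
R4 ← R4 + (1/25)·R3: [0, 0, 0, -2, -7/5, -2]
Echelon form has 4 nonzero rows, so rank(C) = 4.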